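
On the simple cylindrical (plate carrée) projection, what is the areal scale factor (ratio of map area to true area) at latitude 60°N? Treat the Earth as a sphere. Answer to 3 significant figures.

Plate carrée maps x = Rλ, y = Rφ. The meridian scale is h = 1 and the parallel scale is k = 1/cos φ = sec φ.
Areal scale = h·k = 1 × sec φ; at 60°, h = 1.000, k = 2.000, so h·k = 2.000.

2.00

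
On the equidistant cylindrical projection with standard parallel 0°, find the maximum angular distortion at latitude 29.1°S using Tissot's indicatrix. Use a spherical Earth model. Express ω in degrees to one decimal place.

7.7°

In the plate carrée (x = Rλ, y = Rφ), meridians are true-scale (h = 1) and parallels are stretched by k = sec φ.
At 29.1°: h = 1.000, k = 1.144; principal scales a = 1.144, b = 1.000.
sin(ω/2) = (a − b)/(a + b) = 0.1445/2.144 = 0.06737, so ω = 2 arcsin(0.06737) ≈ 7.7°.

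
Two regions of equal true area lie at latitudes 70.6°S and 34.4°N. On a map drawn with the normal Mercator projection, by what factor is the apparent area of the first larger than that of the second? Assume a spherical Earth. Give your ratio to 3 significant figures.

Mercator is conformal with k = sec φ, so areal scale = k² = sec²φ.
At 70.6°: sec²(70.6°) = 1/0.3322² = 9.064.
At 34.4°: sec²(34.4°) = 1/0.8251² = 1.469.
Ratio = 9.064/1.469 = cos²(34.4°)/cos²(70.6°) ≈ 6.17.

6.17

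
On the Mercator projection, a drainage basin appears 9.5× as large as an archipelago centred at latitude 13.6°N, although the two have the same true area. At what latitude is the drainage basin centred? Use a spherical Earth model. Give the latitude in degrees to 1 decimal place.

71.6°

For equal true areas on Mercator, apparent areas scale as sec²φ, so the ratio is cos²φ₂ / cos²φ₁.
cos²φ₂ / cos²φ₁ = 9.5  ⇒  cos φ₁ = cos 13.6° / √9.5 = 0.9720/3.082 = 0.3153.
φ₁ = arccos(0.3153) ≈ 71.6°.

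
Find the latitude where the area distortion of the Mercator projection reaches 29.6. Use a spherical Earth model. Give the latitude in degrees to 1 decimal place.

79.4°

Mercator areal scale is sec²φ.
sec²φ = 29.6  ⇒  cos²φ = 0.03378  ⇒  cos φ = 0.1838.
φ = arccos(0.1838) ≈ 79.4°.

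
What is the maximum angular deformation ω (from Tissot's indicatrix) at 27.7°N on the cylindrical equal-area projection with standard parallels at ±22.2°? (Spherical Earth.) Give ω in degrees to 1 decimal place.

5.1°

Cylindrical equal-area (φ₀ = 22.2°): h = cos φ / cos 22.2° along meridians, k = cos 22.2° / cos φ along parallels; h·k = 1.
At 27.7°: h = 0.9563, k = 1.046; principal scales a = 1.046, b = 0.9563.
sin(ω/2) = (a − b)/(a + b) = 0.08943/2.002 = 0.04467, so ω = 2 arcsin(0.04467) ≈ 5.1°.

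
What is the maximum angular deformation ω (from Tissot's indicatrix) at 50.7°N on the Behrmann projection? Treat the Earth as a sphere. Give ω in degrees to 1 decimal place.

The Behrmann projection is cylindrical equal-area with φ₀ = 30°. For cylindrical equal-area with standard parallel φ₀, h = cos φ / cos φ₀ and k = cos φ₀ / cos φ, so h·k = 1.
At 50.7°: h = 0.7314, k = 1.367; principal scales a = 1.367, b = 0.7314.
sin(ω/2) = (a − b)/(a + b) = 0.6359/2.099 = 0.3030, so ω = 2 arcsin(0.3030) ≈ 35.3°.

35.3°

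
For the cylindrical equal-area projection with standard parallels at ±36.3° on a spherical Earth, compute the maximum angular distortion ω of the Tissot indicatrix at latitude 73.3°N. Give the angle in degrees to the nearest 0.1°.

101.5°

For cylindrical equal-area with standard parallel φ₀, h = cos φ / cos φ₀ and k = cos φ₀ / cos φ, so h·k = 1.
At 73.3°: h = 0.3566, k = 2.805; principal scales a = 2.805, b = 0.3566.
sin(ω/2) = (a − b)/(a + b) = 2.448/3.161 = 0.7744, so ω = 2 arcsin(0.7744) ≈ 101.5°.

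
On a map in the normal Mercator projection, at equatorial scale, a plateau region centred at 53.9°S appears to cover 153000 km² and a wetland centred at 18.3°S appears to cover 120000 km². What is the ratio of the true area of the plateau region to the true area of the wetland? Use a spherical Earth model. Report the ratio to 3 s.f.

On Mercator the areal scale is sec²φ, so true area = apparent × cos²φ.
True area of plateau region: 153000 × cos²(53.9°) = 153000 × 0.3472 = 53110 km².
True area of wetland: 120000 × cos²(18.3°) = 120000 × 0.9014 = 108200 km².
Ratio = 53110 / 108200 ≈ 0.491.

0.491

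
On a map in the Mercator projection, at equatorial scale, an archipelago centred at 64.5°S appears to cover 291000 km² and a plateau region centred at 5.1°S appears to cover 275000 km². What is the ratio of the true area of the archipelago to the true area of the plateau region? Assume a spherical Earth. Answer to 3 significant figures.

Mercator's areal exaggeration is sec²φ; hence true area = (apparent area) · cos²φ.
True area of archipelago: 291000 × cos²(64.5°) = 291000 × 0.1853 = 53930 km².
True area of plateau region: 275000 × cos²(5.1°) = 275000 × 0.9921 = 272800 km².
Ratio = 53930 / 272800 ≈ 0.198.

0.198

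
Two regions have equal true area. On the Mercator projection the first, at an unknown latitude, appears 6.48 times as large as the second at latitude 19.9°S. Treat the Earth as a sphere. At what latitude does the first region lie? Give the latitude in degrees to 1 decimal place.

68.3°

For equal true areas on Mercator, apparent areas scale as sec²φ, so the ratio is cos²φ₂ / cos²φ₁.
cos²φ₂ / cos²φ₁ = 6.48  ⇒  cos φ₁ = cos 19.9° / √6.48 = 0.9403/2.546 = 0.3694.
φ₁ = arccos(0.3694) ≈ 68.3°.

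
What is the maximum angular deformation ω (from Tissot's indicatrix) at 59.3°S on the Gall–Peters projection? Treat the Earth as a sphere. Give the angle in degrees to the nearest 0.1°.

Gall–Peters is a cylindrical equal-area projection with standard parallels at ±45°. A cylindrical equal-area projection with standard parallel φ₀ has meridian scale h = cos φ / cos φ₀ and parallel scale k = cos φ₀ / cos φ (so areas are preserved, h·k = 1).
At 59.3°: h = 0.7220, k = 1.385; principal scales a = 1.385, b = 0.7220.
sin(ω/2) = (a − b)/(a + b) = 0.6630/2.107 = 0.3147, so ω = 2 arcsin(0.3147) ≈ 36.7°.

36.7°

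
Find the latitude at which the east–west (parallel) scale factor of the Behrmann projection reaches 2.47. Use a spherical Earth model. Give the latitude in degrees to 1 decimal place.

69.5°

Behrmann is a cylindrical equal-area projection with standard parallels at ±30°. For cylindrical equal-area with standard parallel φ₀, h = cos φ / cos φ₀ and k = cos φ₀ / cos φ, so h·k = 1.
k = cos φ₀ / cos φ = 2.47  ⇒  cos φ = cos 30° / 2.47 = 0.3506.
φ = arccos(0.3506) ≈ 69.5°.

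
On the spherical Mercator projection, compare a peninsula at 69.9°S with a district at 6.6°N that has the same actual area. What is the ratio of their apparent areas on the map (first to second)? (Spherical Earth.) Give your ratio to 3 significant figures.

8.36

Mercator areal scale is sec²φ.
At 69.9°: sec²(69.9°) = 1/0.3437² = 8.467.
At 6.6°: sec²(6.6°) = 1/0.9934² = 1.013.
Ratio = 8.467/1.013 = cos²(6.6°)/cos²(69.9°) ≈ 8.36.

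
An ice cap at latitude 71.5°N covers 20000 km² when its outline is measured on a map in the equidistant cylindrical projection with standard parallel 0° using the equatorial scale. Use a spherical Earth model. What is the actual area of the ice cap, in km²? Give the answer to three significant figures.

For the equirectangular projection with φ₀ = 0 (plate carrée), h = 1 along meridians and k = sec φ along parallels.
Areal scale = h·k = 1 × sec φ; at 71.5°, h = 1.000, k = 3.152, so h·k = 3.152.
True area = apparent / (areal scale) = 20000 / 3.152 ≈ 6350 km².

6350 km²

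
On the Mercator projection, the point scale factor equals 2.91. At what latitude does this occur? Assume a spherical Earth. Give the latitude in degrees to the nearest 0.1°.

69.9°

Mercator scale is k = sec φ = 1/cos φ.
1/cos φ = 2.91  ⇒  cos φ = 0.3436  ⇒  φ = arccos(0.3436) ≈ 69.9°.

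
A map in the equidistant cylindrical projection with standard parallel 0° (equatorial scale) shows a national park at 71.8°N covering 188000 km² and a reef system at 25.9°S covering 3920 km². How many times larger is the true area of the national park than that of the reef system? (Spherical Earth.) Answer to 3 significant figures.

Plate carrée has h = 1 and k = sec φ, giving areal scale sec φ; true area = (apparent area) · cos φ.
True area of national park: 188000 × cos(71.8°) = 188000 × 0.3123 = 58720 km².
True area of reef system: 3920 × cos(25.9°) = 3920 × 0.8996 = 3526 km².
Ratio = 58720 / 3526 ≈ 16.7.

16.7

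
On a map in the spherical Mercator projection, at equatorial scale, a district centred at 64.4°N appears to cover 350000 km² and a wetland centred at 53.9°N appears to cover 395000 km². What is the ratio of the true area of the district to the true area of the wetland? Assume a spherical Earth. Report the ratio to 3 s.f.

0.477

Since Mercator area scale is 1/cos²φ, the true area equals the apparent area multiplied by cos²φ.
True area of district: 350000 × cos²(64.4°) = 350000 × 0.1867 = 65340 km².
True area of wetland: 395000 × cos²(53.9°) = 395000 × 0.3472 = 137100 km².
Ratio = 65340 / 137100 ≈ 0.477.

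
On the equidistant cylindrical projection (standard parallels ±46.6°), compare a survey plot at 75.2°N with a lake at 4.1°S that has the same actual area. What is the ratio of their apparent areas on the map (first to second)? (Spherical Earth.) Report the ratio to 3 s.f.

With standard parallel φ₀ = 46.6°, the equirectangular projection gives x = Rλ cos φ₀, y = Rφ, so h = 1 and k = cos 46.6° / cos φ.
Areal scale at 75.2°: h·k = 1.000 × 2.690 = 2.690.
Areal scale at 4.1°: h·k = 1.000 × 0.6889 = 0.6889.
Ratio = 2.690/0.6889 ≈ 3.90.

3.90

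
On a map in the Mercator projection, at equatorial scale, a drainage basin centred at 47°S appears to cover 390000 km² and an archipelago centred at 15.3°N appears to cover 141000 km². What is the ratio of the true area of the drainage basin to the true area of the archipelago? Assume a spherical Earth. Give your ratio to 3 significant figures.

1.38

Since Mercator area scale is 1/cos²φ, the true area equals the apparent area multiplied by cos²φ.
True area of drainage basin: 390000 × cos²(47°) = 390000 × 0.4651 = 181400 km².
True area of archipelago: 141000 × cos²(15.3°) = 141000 × 0.9304 = 131200 km².
Ratio = 181400 / 131200 ≈ 1.38.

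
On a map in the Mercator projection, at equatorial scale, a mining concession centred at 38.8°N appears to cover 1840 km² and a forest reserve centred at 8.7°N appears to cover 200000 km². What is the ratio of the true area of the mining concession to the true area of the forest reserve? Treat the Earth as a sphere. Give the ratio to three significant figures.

On Mercator the areal scale is sec²φ, so true area = apparent × cos²φ.
True area of mining concession: 1840 × cos²(38.8°) = 1840 × 0.6074 = 1118 km².
True area of forest reserve: 200000 × cos²(8.7°) = 200000 × 0.9771 = 195400 km².
Ratio = 1118 / 195400 ≈ 0.00572.

0.00572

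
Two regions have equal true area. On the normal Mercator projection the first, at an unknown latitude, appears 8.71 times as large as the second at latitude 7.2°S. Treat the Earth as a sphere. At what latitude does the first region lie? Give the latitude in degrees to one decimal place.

For equal true areas on Mercator, apparent areas scale as sec²φ, so the ratio is cos²φ₂ / cos²φ₁.
cos²φ₂ / cos²φ₁ = 8.71  ⇒  cos φ₁ = cos 7.2° / √8.71 = 0.9921/2.951 = 0.3362.
φ₁ = arccos(0.3362) ≈ 70.4°.

70.4°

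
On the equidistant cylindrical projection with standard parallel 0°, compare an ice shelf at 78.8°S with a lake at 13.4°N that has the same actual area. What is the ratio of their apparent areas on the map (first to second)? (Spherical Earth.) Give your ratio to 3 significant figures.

Plate carrée maps x = Rλ, y = Rφ. The meridian scale is h = 1 and the parallel scale is k = 1/cos φ = sec φ.
Areal scale at 78.8°: h·k = 1.000 × 5.148 = 5.148.
Areal scale at 13.4°: h·k = 1.000 × 1.028 = 1.028.
Ratio = 5.148/1.028 ≈ 5.01.

5.01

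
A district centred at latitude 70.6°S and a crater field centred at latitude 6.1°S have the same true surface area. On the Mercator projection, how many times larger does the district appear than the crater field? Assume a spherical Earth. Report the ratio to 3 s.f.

On Mercator, area is exaggerated by sec²φ = 1/cos²φ.
At 70.6°: sec²(70.6°) = 1/0.3322² = 9.064.
At 6.1°: sec²(6.1°) = 1/0.9943² = 1.011.
Ratio = 9.064/1.011 = cos²(6.1°)/cos²(70.6°) ≈ 8.96.

8.96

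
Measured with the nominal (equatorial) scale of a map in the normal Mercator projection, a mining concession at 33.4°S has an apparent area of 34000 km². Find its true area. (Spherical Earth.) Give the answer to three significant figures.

23700 km²

Mercator is conformal, so the point scale is isotropic: h = k = sec φ = 1/cos φ.
Areal scale = k² = sec²φ = 1/cos²(33.4°) = 1/0.8348² = 1.435.
True area = apparent / (areal scale) = 34000 / 1.435 ≈ 23700 km².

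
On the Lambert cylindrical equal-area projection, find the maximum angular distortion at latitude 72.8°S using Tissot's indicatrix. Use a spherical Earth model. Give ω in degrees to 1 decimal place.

114.1°

The Lambert cylindrical equal-area projection is the cylindrical equal-area projection with its standard parallel at the equator (φ₀ = 0). Cylindrical equal-area (φ₀ = 0°): h = cos φ / cos 0° along meridians, k = cos 0° / cos φ along parallels; h·k = 1.
At 72.8°: h = 0.2957, k = 3.382; principal scales a = 3.382, b = 0.2957.
sin(ω/2) = (a − b)/(a + b) = 3.086/3.677 = 0.8392, so ω = 2 arcsin(0.8392) ≈ 114.1°.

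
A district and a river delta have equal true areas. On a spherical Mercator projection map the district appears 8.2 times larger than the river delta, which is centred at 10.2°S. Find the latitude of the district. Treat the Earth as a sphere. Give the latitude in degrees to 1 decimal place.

69.9°

On Mercator, (apparent₁)/(apparent₂) = sec²φ₁ / sec²φ₂ when true areas are equal.
cos²φ₂ / cos²φ₁ = 8.2  ⇒  cos φ₁ = cos 10.2° / √8.2 = 0.9842/2.864 = 0.3437.
φ₁ = arccos(0.3437) ≈ 69.9°.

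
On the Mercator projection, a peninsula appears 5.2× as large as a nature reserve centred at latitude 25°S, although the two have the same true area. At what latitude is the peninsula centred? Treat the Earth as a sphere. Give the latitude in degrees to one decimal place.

66.6°

Mercator areal scale is sec²φ, so apparent-area ratio = sec²φ₁ / sec²φ₂ = cos²φ₂ / cos²φ₁.
cos²φ₂ / cos²φ₁ = 5.2  ⇒  cos φ₁ = cos 25° / √5.2 = 0.9063/2.280 = 0.3974.
φ₁ = arccos(0.3974) ≈ 66.6°.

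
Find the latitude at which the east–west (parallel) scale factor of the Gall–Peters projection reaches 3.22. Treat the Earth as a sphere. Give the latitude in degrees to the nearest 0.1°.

Gall–Peters is a cylindrical equal-area projection with standard parallels at ±45°. Cylindrical equal-area (φ₀ = 45°): h = cos φ / cos 45° along meridians, k = cos 45° / cos φ along parallels; h·k = 1.
k = cos φ₀ / cos φ = 3.22  ⇒  cos φ = cos 45° / 3.22 = 0.2196.
φ = arccos(0.2196) ≈ 77.3°.

77.3°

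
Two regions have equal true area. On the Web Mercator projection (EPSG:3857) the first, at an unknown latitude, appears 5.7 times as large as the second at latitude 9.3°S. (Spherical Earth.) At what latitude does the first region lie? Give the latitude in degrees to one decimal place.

Mercator areal scale is sec²φ, so apparent-area ratio = sec²φ₁ / sec²φ₂ = cos²φ₂ / cos²φ₁.
cos²φ₂ / cos²φ₁ = 5.7  ⇒  cos φ₁ = cos 9.3° / √5.7 = 0.9869/2.387 = 0.4133.
φ₁ = arccos(0.4133) ≈ 65.6°.

65.6°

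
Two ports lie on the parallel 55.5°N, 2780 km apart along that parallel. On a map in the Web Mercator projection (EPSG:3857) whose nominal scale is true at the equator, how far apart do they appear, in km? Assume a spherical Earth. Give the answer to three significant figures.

4910 km

The Mercator projection is conformal; its linear scale factor is the same in every direction and equals sec φ = 1/cos φ.
Along the parallel, k = sec 55.5° = 1/0.5664 = 1.766.
Map distance = 2780 × 1.766 ≈ 4910 km.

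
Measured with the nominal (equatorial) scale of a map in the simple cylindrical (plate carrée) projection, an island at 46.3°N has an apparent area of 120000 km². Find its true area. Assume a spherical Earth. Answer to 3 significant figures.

For the equirectangular projection with φ₀ = 0 (plate carrée), h = 1 along meridians and k = sec φ along parallels.
Areal scale = h·k = 1 × sec φ; at 46.3°, h = 1.000, k = 1.447, so h·k = 1.447.
True area = apparent / (areal scale) = 120000 / 1.447 ≈ 82900 km².

82900 km²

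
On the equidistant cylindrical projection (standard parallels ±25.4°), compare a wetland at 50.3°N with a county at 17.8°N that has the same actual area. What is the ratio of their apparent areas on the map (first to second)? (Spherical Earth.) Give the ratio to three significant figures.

1.49

With standard parallel φ₀ = 25.4°, the equirectangular projection gives x = Rλ cos φ₀, y = Rφ, so h = 1 and k = cos 25.4° / cos φ.
Areal scale at 50.3°: h·k = 1.000 × 1.414 = 1.414.
Areal scale at 17.8°: h·k = 1.000 × 0.9488 = 0.9488.
Ratio = 1.414/0.9488 ≈ 1.49.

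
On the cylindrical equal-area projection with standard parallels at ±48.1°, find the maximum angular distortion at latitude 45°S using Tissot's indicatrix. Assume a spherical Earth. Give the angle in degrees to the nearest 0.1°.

For cylindrical equal-area with standard parallel φ₀, h = cos φ / cos φ₀ and k = cos φ₀ / cos φ, so h·k = 1.
At 45°: h = 1.059, k = 0.9445; principal scales a = 1.059, b = 0.9445.
sin(ω/2) = (a − b)/(a + b) = 0.1144/2.003 = 0.05708, so ω = 2 arcsin(0.05708) ≈ 6.5°.

6.5°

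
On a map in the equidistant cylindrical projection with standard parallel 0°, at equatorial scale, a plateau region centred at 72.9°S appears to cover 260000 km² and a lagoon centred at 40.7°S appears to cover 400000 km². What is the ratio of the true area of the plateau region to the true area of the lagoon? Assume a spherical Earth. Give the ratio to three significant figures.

0.252

On the plate carrée, areal scale = h·k = 1 × sec φ, so true area = apparent × cos φ.
True area of plateau region: 260000 × cos(72.9°) = 260000 × 0.2940 = 76450 km².
True area of lagoon: 400000 × cos(40.7°) = 400000 × 0.7581 = 303300 km².
Ratio = 76450 / 303300 ≈ 0.252.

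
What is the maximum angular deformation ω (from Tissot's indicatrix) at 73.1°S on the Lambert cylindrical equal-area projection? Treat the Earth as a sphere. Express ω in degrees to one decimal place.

The Lambert cylindrical equal-area projection is the cylindrical equal-area projection with its standard parallel at the equator (φ₀ = 0). For cylindrical equal-area with standard parallel φ₀, h = cos φ / cos φ₀ and k = cos φ₀ / cos φ, so h·k = 1.
At 73.1°: h = 0.2907, k = 3.440; principal scales a = 3.440, b = 0.2907.
sin(ω/2) = (a − b)/(a + b) = 3.149/3.731 = 0.8442, so ω = 2 arcsin(0.8442) ≈ 115.2°.

115.2°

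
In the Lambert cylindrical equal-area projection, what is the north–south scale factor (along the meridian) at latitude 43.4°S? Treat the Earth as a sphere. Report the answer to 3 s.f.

0.727

The Lambert cylindrical equal-area projection is the cylindrical equal-area projection with its standard parallel at the equator (φ₀ = 0). A cylindrical equal-area projection with standard parallel φ₀ has meridian scale h = cos φ / cos φ₀ and parallel scale k = cos φ₀ / cos φ (so areas are preserved, h·k = 1).
h = cos 43.4° / cos 0° = 0.7266/1.000 = 0.7266.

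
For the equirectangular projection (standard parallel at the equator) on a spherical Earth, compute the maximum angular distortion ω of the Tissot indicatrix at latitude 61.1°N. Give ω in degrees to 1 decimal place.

40.8°

For the equirectangular projection with φ₀ = 0 (plate carrée), h = 1 along meridians and k = sec φ along parallels.
At 61.1°: h = 1.000, k = 2.069; principal scales a = 2.069, b = 1.000.
sin(ω/2) = (a − b)/(a + b) = 1.069/3.069 = 0.3484, so ω = 2 arcsin(0.3484) ≈ 40.8°.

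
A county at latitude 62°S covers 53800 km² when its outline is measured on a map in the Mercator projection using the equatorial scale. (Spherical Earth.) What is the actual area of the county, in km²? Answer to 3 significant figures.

The Mercator projection is conformal; its linear scale factor is the same in every direction and equals sec φ = 1/cos φ.
Areal scale = k² = sec²φ = 1/cos²(62°) = 1/0.4695² = 4.537.
True area = apparent / (areal scale) = 53800 / 4.537 ≈ 11900 km².

11900 km²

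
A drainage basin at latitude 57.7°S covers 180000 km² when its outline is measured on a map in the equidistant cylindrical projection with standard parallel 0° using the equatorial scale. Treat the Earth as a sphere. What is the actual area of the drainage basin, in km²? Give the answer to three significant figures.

In the plate carrée (x = Rλ, y = Rφ), meridians are true-scale (h = 1) and parallels are stretched by k = sec φ.
Areal scale = h·k = 1 × sec φ; at 57.7°, h = 1.000, k = 1.871, so h·k = 1.871.
True area = apparent / (areal scale) = 180000 / 1.871 ≈ 96200 km².

96200 km²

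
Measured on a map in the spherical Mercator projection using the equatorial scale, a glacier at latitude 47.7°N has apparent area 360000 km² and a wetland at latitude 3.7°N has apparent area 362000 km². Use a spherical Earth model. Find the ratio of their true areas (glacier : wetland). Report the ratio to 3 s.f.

0.452

Since Mercator area scale is 1/cos²φ, the true area equals the apparent area multiplied by cos²φ.
True area of glacier: 360000 × cos²(47.7°) = 360000 × 0.4529 = 163100 km².
True area of wetland: 362000 × cos²(3.7°) = 362000 × 0.9958 = 360500 km².
Ratio = 163100 / 360500 ≈ 0.452.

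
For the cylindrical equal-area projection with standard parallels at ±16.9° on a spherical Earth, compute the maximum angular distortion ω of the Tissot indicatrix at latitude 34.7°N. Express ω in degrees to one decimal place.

A cylindrical equal-area projection with standard parallel φ₀ has meridian scale h = cos φ / cos φ₀ and parallel scale k = cos φ₀ / cos φ (so areas are preserved, h·k = 1).
At 34.7°: h = 0.8593, k = 1.164; principal scales a = 1.164, b = 0.8593.
sin(ω/2) = (a − b)/(a + b) = 0.3046/2.023 = 0.1505, so ω = 2 arcsin(0.1505) ≈ 17.3°.

17.3°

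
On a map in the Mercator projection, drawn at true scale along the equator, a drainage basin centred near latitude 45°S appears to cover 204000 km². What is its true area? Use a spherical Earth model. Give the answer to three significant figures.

102000 km²

For Mercator, h = k = sec φ (a conformal cylindrical projection has a single point scale, 1/cos φ).
Areal scale = k² = sec²φ = 1/cos²(45°) = 1/0.7071² = 2.000.
True area = apparent / (areal scale) = 204000 / 2.000 ≈ 102000 km².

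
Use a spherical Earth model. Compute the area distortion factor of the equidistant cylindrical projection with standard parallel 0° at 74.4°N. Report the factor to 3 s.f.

3.72

For the equirectangular projection with φ₀ = 0 (plate carrée), h = 1 along meridians and k = sec φ along parallels.
Areal scale = h·k = 1 × sec φ; at 74.4°, h = 1.000, k = 3.719, so h·k = 3.719.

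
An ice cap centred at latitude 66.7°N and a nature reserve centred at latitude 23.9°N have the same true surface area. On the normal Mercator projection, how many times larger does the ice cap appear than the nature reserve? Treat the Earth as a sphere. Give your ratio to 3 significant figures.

5.34

Mercator areal scale is sec²φ.
At 66.7°: sec²(66.7°) = 1/0.3955² = 6.392.
At 23.9°: sec²(23.9°) = 1/0.9143² = 1.196.
Ratio = 6.392/1.196 = cos²(23.9°)/cos²(66.7°) ≈ 5.34.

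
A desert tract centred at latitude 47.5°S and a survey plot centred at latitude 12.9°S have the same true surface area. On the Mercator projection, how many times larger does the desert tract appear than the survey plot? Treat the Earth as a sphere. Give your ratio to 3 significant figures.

2.08

Mercator areal scale is sec²φ.
At 47.5°: sec²(47.5°) = 1/0.6756² = 2.191.
At 12.9°: sec²(12.9°) = 1/0.9748² = 1.052.
Ratio = 2.191/1.052 = cos²(12.9°)/cos²(47.5°) ≈ 2.08.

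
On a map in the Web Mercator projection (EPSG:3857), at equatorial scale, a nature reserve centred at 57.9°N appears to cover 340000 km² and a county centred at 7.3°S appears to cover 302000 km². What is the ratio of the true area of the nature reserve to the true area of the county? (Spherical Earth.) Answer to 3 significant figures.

Since Mercator area scale is 1/cos²φ, the true area equals the apparent area multiplied by cos²φ.
True area of nature reserve: 340000 × cos²(57.9°) = 340000 × 0.2824 = 96010 km².
True area of county: 302000 × cos²(7.3°) = 302000 × 0.9839 = 297100 km².
Ratio = 96010 / 297100 ≈ 0.323.

0.323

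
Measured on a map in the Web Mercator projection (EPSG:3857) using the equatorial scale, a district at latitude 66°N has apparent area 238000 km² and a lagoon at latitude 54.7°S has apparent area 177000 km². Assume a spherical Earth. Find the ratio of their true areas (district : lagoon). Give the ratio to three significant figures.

0.666

On Mercator the areal scale is sec²φ, so true area = apparent × cos²φ.
True area of district: 238000 × cos²(66°) = 238000 × 0.1654 = 39370 km².
True area of lagoon: 177000 × cos²(54.7°) = 177000 × 0.3339 = 59100 km².
Ratio = 39370 / 59100 ≈ 0.666.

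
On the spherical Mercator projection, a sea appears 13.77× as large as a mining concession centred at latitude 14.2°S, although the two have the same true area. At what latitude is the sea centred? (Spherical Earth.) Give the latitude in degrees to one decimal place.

74.9°

On Mercator, (apparent₁)/(apparent₂) = sec²φ₁ / sec²φ₂ when true areas are equal.
cos²φ₂ / cos²φ₁ = 13.77  ⇒  cos φ₁ = cos 14.2° / √13.77 = 0.9694/3.711 = 0.2613.
φ₁ = arccos(0.2613) ≈ 74.9°.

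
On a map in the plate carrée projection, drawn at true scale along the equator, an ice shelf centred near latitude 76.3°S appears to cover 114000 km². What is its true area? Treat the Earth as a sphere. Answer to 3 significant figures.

In the plate carrée (x = Rλ, y = Rφ), meridians are true-scale (h = 1) and parallels are stretched by k = sec φ.
Areal scale = h·k = 1 × sec φ; at 76.3°, h = 1.000, k = 4.222, so h·k = 4.222.
True area = apparent / (areal scale) = 114000 / 4.222 ≈ 27000 km².

27000 km²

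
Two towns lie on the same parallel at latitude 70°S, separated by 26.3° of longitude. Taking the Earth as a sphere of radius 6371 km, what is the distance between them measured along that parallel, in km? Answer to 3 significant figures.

1000 km

Arc length along a parallel = R cos φ · Δλ (with Δλ in radians).
= 6371 × cos 70° × (26.3° × π/180) = 6371 × 0.3420 × 0.4590 ≈ 1000 km.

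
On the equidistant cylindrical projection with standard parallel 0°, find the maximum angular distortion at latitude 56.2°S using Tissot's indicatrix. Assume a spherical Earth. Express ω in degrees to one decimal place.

33.1°

For the equirectangular projection with φ₀ = 0 (plate carrée), h = 1 along meridians and k = sec φ along parallels.
At 56.2°: h = 1.000, k = 1.798; principal scales a = 1.798, b = 1.000.
sin(ω/2) = (a − b)/(a + b) = 0.7976/2.798 = 0.2851, so ω = 2 arcsin(0.2851) ≈ 33.1°.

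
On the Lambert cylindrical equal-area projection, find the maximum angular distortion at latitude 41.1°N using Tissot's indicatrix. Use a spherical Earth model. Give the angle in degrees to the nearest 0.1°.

The Lambert cylindrical equal-area projection is the cylindrical equal-area projection with its standard parallel at the equator (φ₀ = 0). Cylindrical equal-area (φ₀ = 0°): h = cos φ / cos 0° along meridians, k = cos 0° / cos φ along parallels; h·k = 1.
At 41.1°: h = 0.7536, k = 1.327; principal scales a = 1.327, b = 0.7536.
sin(ω/2) = (a − b)/(a + b) = 0.5735/2.081 = 0.2756, so ω = 2 arcsin(0.2756) ≈ 32.0°.

32.0°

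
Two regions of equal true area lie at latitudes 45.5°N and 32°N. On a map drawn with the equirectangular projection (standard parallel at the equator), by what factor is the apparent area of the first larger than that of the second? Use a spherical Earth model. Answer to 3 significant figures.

For the equirectangular projection with φ₀ = 0 (plate carrée), h = 1 along meridians and k = sec φ along parallels.
Areal scale at 45.5°: h·k = 1.000 × 1.427 = 1.427.
Areal scale at 32°: h·k = 1.000 × 1.179 = 1.179.
Ratio = 1.427/1.179 ≈ 1.21.

1.21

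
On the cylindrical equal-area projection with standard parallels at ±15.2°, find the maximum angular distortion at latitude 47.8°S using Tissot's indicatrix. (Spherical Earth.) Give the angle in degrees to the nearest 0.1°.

40.6°

Cylindrical equal-area (φ₀ = 15.2°): h = cos φ / cos 15.2° along meridians, k = cos 15.2° / cos φ along parallels; h·k = 1.
At 47.8°: h = 0.6961, k = 1.437; principal scales a = 1.437, b = 0.6961.
sin(ω/2) = (a − b)/(a + b) = 0.7406/2.133 = 0.3472, so ω = 2 arcsin(0.3472) ≈ 40.6°.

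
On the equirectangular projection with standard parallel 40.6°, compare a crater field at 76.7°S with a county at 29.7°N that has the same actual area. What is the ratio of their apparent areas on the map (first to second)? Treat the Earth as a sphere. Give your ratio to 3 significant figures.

The equidistant cylindrical projection with φ₀ = 40.6° has h = 1 (meridians true) and k = cos φ₀ / cos φ along parallels.
Areal scale at 76.7°: h·k = 1.000 × 3.300 = 3.300.
Areal scale at 29.7°: h·k = 1.000 × 0.8741 = 0.8741.
Ratio = 3.300/0.8741 ≈ 3.78.

3.78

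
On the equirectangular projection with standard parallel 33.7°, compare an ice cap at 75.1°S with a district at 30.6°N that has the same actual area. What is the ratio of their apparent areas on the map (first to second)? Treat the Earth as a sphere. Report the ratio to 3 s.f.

3.35

The equidistant cylindrical projection with φ₀ = 33.7° has h = 1 (meridians true) and k = cos φ₀ / cos φ along parallels.
Areal scale at 75.1°: h·k = 1.000 × 3.236 = 3.236.
Areal scale at 30.6°: h·k = 1.000 × 0.9666 = 0.9666.
Ratio = 3.236/0.9666 ≈ 3.35.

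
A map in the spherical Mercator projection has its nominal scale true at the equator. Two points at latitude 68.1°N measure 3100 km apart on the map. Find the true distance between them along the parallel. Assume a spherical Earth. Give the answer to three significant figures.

Mercator is conformal, so the point scale is isotropic: h = k = sec φ = 1/cos φ.
Along the parallel at 68.1°, map distances are exaggerated by k = sec 68.1° = 2.681.
True distance = 3100 / 2.681 = 3100 × cos 68.1° ≈ 1160 km.

1160 km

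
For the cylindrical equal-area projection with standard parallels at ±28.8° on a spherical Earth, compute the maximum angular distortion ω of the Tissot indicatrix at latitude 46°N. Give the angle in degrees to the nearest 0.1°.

26.4°

For cylindrical equal-area with standard parallel φ₀, h = cos φ / cos φ₀ and k = cos φ₀ / cos φ, so h·k = 1.
At 46°: h = 0.7927, k = 1.261; principal scales a = 1.261, b = 0.7927.
sin(ω/2) = (a − b)/(a + b) = 0.4688/2.054 = 0.2282, so ω = 2 arcsin(0.2282) ≈ 26.4°.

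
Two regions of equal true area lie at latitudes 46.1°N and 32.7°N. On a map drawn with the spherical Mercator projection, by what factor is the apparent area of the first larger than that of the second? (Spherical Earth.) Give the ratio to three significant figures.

On Mercator, area is exaggerated by sec²φ = 1/cos²φ.
At 46.1°: sec²(46.1°) = 1/0.6934² = 2.080.
At 32.7°: sec²(32.7°) = 1/0.8415² = 1.412.
Ratio = 2.080/1.412 = cos²(32.7°)/cos²(46.1°) ≈ 1.47.

1.47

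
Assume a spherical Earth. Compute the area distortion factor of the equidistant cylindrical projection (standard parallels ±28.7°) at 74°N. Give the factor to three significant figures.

The equidistant cylindrical projection with φ₀ = 28.7° has h = 1 (meridians true) and k = cos φ₀ / cos φ along parallels.
Areal scale = h·k = 1 × cos φ₀ / cos φ; at 74°, h = 1.000, k = 3.182, so h·k = 3.182.

3.18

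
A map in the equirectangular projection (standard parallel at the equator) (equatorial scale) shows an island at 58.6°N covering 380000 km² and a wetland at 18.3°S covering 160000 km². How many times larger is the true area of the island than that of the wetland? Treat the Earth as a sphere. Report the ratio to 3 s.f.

1.30

On the plate carrée, areal scale = h·k = 1 × sec φ, so true area = apparent × cos φ.
True area of island: 380000 × cos(58.6°) = 380000 × 0.5210 = 198000 km².
True area of wetland: 160000 × cos(18.3°) = 160000 × 0.9494 = 151900 km².
Ratio = 198000 / 151900 ≈ 1.30.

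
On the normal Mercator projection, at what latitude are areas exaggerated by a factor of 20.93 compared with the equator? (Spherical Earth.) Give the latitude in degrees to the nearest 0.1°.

77.4°

Mercator areal scale is sec²φ.
sec²φ = 20.93  ⇒  cos²φ = 0.04778  ⇒  cos φ = 0.2186.
φ = arccos(0.2186) ≈ 77.4°.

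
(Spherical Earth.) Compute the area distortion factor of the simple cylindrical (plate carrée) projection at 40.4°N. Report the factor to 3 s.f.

In the plate carrée (x = Rλ, y = Rφ), meridians are true-scale (h = 1) and parallels are stretched by k = sec φ.
Areal scale = h·k = 1 × sec φ; at 40.4°, h = 1.000, k = 1.313, so h·k = 1.313.

1.31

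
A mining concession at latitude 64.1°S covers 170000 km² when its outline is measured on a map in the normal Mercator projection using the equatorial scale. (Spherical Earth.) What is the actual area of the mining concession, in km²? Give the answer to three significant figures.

32400 km²

For Mercator, h = k = sec φ (a conformal cylindrical projection has a single point scale, 1/cos φ).
Areal scale = k² = sec²φ = 1/cos²(64.1°) = 1/0.4368² = 5.241.
True area = apparent / (areal scale) = 170000 / 5.241 ≈ 32400 km².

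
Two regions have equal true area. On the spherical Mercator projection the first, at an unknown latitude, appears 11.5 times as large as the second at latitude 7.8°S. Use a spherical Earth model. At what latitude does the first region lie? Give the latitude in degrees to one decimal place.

For equal true areas on Mercator, apparent areas scale as sec²φ, so the ratio is cos²φ₂ / cos²φ₁.
cos²φ₂ / cos²φ₁ = 11.5  ⇒  cos φ₁ = cos 7.8° / √11.5 = 0.9907/3.391 = 0.2922.
φ₁ = arccos(0.2922) ≈ 73.0°.

73.0°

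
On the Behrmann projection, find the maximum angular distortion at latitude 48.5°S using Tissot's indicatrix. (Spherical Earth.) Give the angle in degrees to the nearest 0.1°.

30.3°

Behrmann is a cylindrical equal-area projection with standard parallels at ±30°. A cylindrical equal-area projection with standard parallel φ₀ has meridian scale h = cos φ / cos φ₀ and parallel scale k = cos φ₀ / cos φ (so areas are preserved, h·k = 1).
At 48.5°: h = 0.7651, k = 1.307; principal scales a = 1.307, b = 0.7651.
sin(ω/2) = (a − b)/(a + b) = 0.5418/2.072 = 0.2615, so ω = 2 arcsin(0.2615) ≈ 30.3°.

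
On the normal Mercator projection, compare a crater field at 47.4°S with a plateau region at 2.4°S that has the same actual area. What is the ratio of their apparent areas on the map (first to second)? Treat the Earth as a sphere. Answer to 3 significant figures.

2.18

Mercator areal scale is sec²φ.
At 47.4°: sec²(47.4°) = 1/0.6769² = 2.183.
At 2.4°: sec²(2.4°) = 1/0.9991² = 1.002.
Ratio = 2.183/1.002 = cos²(2.4°)/cos²(47.4°) ≈ 2.18.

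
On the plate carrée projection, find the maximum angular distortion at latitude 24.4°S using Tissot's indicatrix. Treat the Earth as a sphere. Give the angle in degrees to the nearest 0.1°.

5.4°

In the plate carrée (x = Rλ, y = Rφ), meridians are true-scale (h = 1) and parallels are stretched by k = sec φ.
At 24.4°: h = 1.000, k = 1.098; principal scales a = 1.098, b = 1.000.
sin(ω/2) = (a − b)/(a + b) = 0.09808/2.098 = 0.04675, so ω = 2 arcsin(0.04675) ≈ 5.4°.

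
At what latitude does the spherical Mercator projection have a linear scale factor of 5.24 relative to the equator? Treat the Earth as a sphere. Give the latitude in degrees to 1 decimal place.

79.0°

Mercator scale is k = sec φ = 1/cos φ.
1/cos φ = 5.24  ⇒  cos φ = 0.1908  ⇒  φ = arccos(0.1908) ≈ 79.0°.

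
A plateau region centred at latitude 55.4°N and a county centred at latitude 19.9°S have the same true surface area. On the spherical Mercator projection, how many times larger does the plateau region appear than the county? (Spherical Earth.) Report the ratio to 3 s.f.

Mercator areal scale is sec²φ.
At 55.4°: sec²(55.4°) = 1/0.5678² = 3.101.
At 19.9°: sec²(19.9°) = 1/0.9403² = 1.131.
Ratio = 3.101/1.131 = cos²(19.9°)/cos²(55.4°) ≈ 2.74.

2.74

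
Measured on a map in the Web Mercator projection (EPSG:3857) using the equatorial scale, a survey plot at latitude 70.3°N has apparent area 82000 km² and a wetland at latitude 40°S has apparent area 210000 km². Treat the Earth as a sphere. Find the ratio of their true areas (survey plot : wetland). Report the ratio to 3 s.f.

On Mercator the areal scale is sec²φ, so true area = apparent × cos²φ.
True area of survey plot: 82000 × cos²(70.3°) = 82000 × 0.1136 = 9318 km².
True area of wetland: 210000 × cos²(40°) = 210000 × 0.5868 = 123200 km².
Ratio = 9318 / 123200 ≈ 0.0756.

0.0756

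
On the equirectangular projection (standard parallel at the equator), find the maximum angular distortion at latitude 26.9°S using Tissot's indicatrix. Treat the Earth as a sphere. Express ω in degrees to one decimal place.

6.6°

In the plate carrée (x = Rλ, y = Rφ), meridians are true-scale (h = 1) and parallels are stretched by k = sec φ.
At 26.9°: h = 1.000, k = 1.121; principal scales a = 1.121, b = 1.000.
sin(ω/2) = (a − b)/(a + b) = 0.1213/2.121 = 0.05720, so ω = 2 arcsin(0.05720) ≈ 6.6°.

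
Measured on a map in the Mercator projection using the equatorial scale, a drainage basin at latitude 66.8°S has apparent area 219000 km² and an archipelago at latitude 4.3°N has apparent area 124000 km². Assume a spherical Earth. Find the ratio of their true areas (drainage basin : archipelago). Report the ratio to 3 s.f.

On Mercator the areal scale is sec²φ, so true area = apparent × cos²φ.
True area of drainage basin: 219000 × cos²(66.8°) = 219000 × 0.1552 = 33990 km².
True area of archipelago: 124000 × cos²(4.3°) = 124000 × 0.9944 = 123300 km².
Ratio = 33990 / 123300 ≈ 0.276.

0.276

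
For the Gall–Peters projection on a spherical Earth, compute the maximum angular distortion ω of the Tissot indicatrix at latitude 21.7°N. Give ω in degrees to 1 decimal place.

30.9°

The Gall–Peters projection is cylindrical equal-area with φ₀ = 45°. Cylindrical equal-area (φ₀ = 45°): h = cos φ / cos 45° along meridians, k = cos 45° / cos φ along parallels; h·k = 1.
At 21.7°: h = 1.314, k = 0.7610; principal scales a = 1.314, b = 0.7610.
sin(ω/2) = (a − b)/(a + b) = 0.5530/2.075 = 0.2665, so ω = 2 arcsin(0.2665) ≈ 30.9°.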